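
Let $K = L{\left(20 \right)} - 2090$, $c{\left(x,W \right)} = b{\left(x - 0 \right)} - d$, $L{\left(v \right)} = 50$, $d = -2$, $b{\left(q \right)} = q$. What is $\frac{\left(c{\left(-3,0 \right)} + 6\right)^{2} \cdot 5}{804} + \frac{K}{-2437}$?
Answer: $\frac{1944785}{1959348} \approx 0.99257$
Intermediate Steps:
$c{\left(x,W \right)} = 2 + x$ ($c{\left(x,W \right)} = \left(x - 0\right) - -2 = \left(x + 0\right) + 2 = x + 2 = 2 + x$)
$K = -2040$ ($K = 50 - 2090 = -2040$)
$\frac{\left(c{\left(-3,0 \right)} + 6\right)^{2} \cdot 5}{804} + \frac{K}{-2437} = \frac{\left(\left(2 - 3\right) + 6\right)^{2} \cdot 5}{804} - \frac{2040}{-2437} = \left(-1 + 6\right)^{2} \cdot 5 \cdot \frac{1}{804} - - \frac{2040}{2437} = 5^{2} \cdot 5 \cdot \frac{1}{804} + \frac{2040}{2437} = 25 \cdot 5 \cdot \frac{1}{804} + \frac{2040}{2437} = 125 \cdot \frac{1}{804} + \frac{2040}{2437} = \frac{125}{804} + \frac{2040}{2437} = \frac{1944785}{1959348}$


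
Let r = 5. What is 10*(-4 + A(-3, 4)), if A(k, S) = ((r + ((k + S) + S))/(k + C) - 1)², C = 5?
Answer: 120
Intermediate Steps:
A(k, S) = (-1 + (5 + k + 2*S)/(5 + k))² (A(k, S) = ((5 + ((k + S) + S))/(k + 5) - 1)² = ((5 + ((S + k) + S))/(5 + k) - 1)² = ((5 + (k + 2*S))/(5 + k) - 1)² = ((5 + k + 2*S)/(5 + k) - 1)² = (-1 + (5 + k + 2*S)/(5 + k))²)
10*(-4 + A(-3, 4)) = 10*(-4 + 4*4²/(5 - 3)²) = 10*(-4 + 4*16/2²) = 10*(-4 + 4*16*(¼)) = 10*(-4 + 16) = 10*12 = 120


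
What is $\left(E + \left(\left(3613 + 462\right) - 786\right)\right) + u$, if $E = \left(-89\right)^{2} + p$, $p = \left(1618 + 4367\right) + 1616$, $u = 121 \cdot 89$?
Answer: $29580$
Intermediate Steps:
$u = 10769$
$p = 7601$ ($p = 5985 + 1616 = 7601$)
$E = 15522$ ($E = \left(-89\right)^{2} + 7601 = 7921 + 7601 = 15522$)
$\left(E + \left(\left(3613 + 462\right) - 786\right)\right) + u = \left(15522 + \left(\left(3613 + 462\right) - 786\right)\right) + 10769 = \left(15522 + \left(4075 - 786\right)\right) + 10769 = \left(15522 + 3289\right) + 10769 = 18811 + 10769 = 29580$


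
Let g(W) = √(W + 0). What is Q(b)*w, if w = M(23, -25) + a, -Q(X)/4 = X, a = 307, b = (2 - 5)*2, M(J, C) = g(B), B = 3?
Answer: 7368 + 24*√3 ≈ 7409.6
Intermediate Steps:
g(W) = √W
M(J, C) = √3
b = -6 (b = -3*2 = -6)
Q(X) = -4*X
w = 307 + √3 (w = √3 + 307 = 307 + √3 ≈ 308.73)
Q(b)*w = (-4*(-6))*(307 + √3) = 24*(307 + √3) = 7368 + 24*√3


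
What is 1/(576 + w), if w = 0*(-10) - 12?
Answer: 1/564 ≈ 0.0017731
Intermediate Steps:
w = -12 (w = 0 - 12 = -12)
1/(576 + w) = 1/(576 - 12) = 1/564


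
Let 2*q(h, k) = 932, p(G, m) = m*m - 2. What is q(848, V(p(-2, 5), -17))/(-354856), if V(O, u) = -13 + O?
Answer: -233/177428 ≈ -0.0013132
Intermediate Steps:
p(G, m) = -2 + m² (p(G, m) = m² - 2 = -2 + m²)
q(h, k) = 466 (q(h, k) = (½)*932 = 466)
q(848, V(p(-2, 5), -17))/(-354856) = 466/(-354856) = 466*(-1/354856) = -233/177428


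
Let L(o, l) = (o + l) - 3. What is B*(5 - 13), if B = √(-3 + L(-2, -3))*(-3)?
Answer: 24*I*√11 ≈ 79.599*I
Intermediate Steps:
L(o, l) = -3 + l + o (L(o, l) = (l + o) - 3 = -3 + l + o)
B = -3*I*√11 (B = √(-3 + (-3 - 3 - 2))*(-3) = √(-3 - 8)*(-3) = √(-11)*(-3) = (I*√11)*(-3) = -3*I*√11 ≈ -9.9499*I)
B*(5 - 13) = (-3*I*√11)*(5 - 13) = -3*I*√11*(-8) = 24*I*√11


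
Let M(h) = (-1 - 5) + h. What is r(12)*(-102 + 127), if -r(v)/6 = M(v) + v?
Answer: -2700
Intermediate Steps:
M(h) = -6 + h
r(v) = 36 - 12*v (r(v) = -6*((-6 + v) + v) = -6*(-6 + 2*v) = 36 - 12*v)
r(12)*(-102 + 127) = (36 - 12*12)*(-102 + 127) = (36 - 144)*25 = -108*25 = -2700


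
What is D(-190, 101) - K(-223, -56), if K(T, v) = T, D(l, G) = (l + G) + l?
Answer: -56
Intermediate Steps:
D(l, G) = G + 2*l (D(l, G) = (G + l) + l = G + 2*l)
D(-190, 101) - K(-223, -56) = (101 + 2*(-190)) - 1*(-223) = (101 - 380) + 223 = -279 + 223 = -56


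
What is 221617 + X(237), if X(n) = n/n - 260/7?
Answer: 1551066/7 ≈ 2.2158e+5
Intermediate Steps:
X(n) = -253/7 (X(n) = 1 - 260*1/7 = 1 - 260/7 = -253/7)
221617 + X(237) = 221617 - 253/7 = 1551066/7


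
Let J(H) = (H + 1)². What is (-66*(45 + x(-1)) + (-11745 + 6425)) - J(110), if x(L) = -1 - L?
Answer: -20611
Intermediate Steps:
J(H) = (1 + H)²
(-66*(45 + x(-1)) + (-11745 + 6425)) - J(110) = (-66*(45 + (-1 - 1*(-1))) + (-11745 + 6425)) - (1 + 110)² = (-66*(45 + (-1 + 1)) - 5320) - 1*111² = (-66*(45 + 0) - 5320) - 1*12321 = (-66*45 - 5320) - 12321 = (-2970 - 5320) - 12321 = -8290 - 12321 = -20611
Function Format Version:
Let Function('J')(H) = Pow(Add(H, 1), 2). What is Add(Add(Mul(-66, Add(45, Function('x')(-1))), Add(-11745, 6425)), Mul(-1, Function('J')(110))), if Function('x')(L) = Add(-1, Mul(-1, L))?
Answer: -20611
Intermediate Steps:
Function('J')(H) = Pow(Add(1, H), 2)
Add(Add(Mul(-66, Add(45, Function('x')(-1))), Add(-11745, 6425)), Mul(-1, Function('J')(110))) = Add(Add(Mul(-66, Add(45, Add(-1, Mul(-1, -1)))), Add(-11745, 6425)), Mul(-1, Pow(Add(1, 110), 2))) = Add(Add(Mul(-66, Add(45, Add(-1, 1))), -5320), Mul(-1, Pow(111, 2))) = Add(Add(Mul(-66, Add(45, 0)), -5320), Mul(-1, 12321)) = Add(Add(Mul(-66, 45), -5320), -12321) = Add(Add(-2970, -5320), -12321) = Add(-8290, -12321) = -20611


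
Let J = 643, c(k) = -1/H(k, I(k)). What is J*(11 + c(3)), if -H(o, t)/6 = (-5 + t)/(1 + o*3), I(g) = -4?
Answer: 187756/27 ≈ 6953.9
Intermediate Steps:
H(o, t) = -6*(-5 + t)/(1 + 3*o) (H(o, t) = -6*(-5 + t)/(1 + o*3) = -6*(-5 + t)/(1 + 3*o))
c(k) = -1/54 - k/18 (c(k) = -1/(6*(5 - 1*(-4))/(1 + 3*k)) = -1/(6*(5 + 4)/(1 + 3*k)) = -1/(6*9/(1 + 3*k)) = -1/(54/(1 + 3*k)) = -(1/54 + k/18) = -1/54 - k/18)
J*(11 + c(3)) = 643*(11 + (-1/54 - 1/18*3)) = 643*(11 + (-1/54 - 1/6)) = 643*(11 - 5/27) = 643*(292/27) = 187756/27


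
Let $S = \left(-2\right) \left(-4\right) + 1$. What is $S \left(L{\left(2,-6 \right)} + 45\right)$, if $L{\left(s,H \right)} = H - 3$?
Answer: $324$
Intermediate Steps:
$L{\left(s,H \right)} = -3 + H$ ($L{\left(s,H \right)} = H - 3 = -3 + H$)
$S = 9$ ($S = 8 + 1 = 9$)
$S \left(L{\left(2,-6 \right)} + 45\right) = 9 \left(\left(-3 - 6\right) + 45\right) = 9 \left(-9 + 45\right) = 9 \cdot 36 = 324$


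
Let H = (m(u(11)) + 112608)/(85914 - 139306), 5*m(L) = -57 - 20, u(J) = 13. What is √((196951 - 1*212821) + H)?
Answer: I*√70697985049655/66740 ≈ 125.98*I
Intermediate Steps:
m(L) = -77/5 (m(L) = (-57 - 20)/5 = (⅕)*(-77) = -77/5)
H = -562963/266960 (H = (-77/5 + 112608)/(85914 - 139306) = (562963/5)/(-53392) = (562963/5)*(-1/53392) = -562963/266960 ≈ -2.1088)
√((196951 - 1*212821) + H) = √((196951 - 1*212821) - 562963/266960) = √((196951 - 212821) - 562963/266960) = √(-15870 - 562963/266960) = √(-4237218163/266960) = I*√70697985049655/66740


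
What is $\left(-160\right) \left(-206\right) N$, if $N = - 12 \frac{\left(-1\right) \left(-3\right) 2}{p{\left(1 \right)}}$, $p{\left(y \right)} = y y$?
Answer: $-2373120$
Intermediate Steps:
$p{\left(y \right)} = y^{2}$
$N = -72$ ($N = - 12 \frac{\left(-1\right) \left(-3\right) 2}{1^{2}} = - 12 \frac{3 \cdot 2}{1} = - 12 \cdot 6 \cdot 1 = \left(-12\right) 6 = -72$)
$\left(-160\right) \left(-206\right) N = \left(-160\right) \left(-206\right) \left(-72\right) = 32960 \left(-72\right) = -2373120$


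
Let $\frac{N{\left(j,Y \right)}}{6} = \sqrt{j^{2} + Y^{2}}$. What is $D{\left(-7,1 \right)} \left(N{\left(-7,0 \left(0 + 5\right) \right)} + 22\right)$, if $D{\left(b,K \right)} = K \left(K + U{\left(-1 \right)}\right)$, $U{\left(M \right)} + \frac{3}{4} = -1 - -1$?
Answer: $16$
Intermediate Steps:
$U{\left(M \right)} = - \frac{3}{4}$ ($U{\left(M \right)} = - \frac{3}{4} - 0 = - \frac{3}{4} + \left(-1 + 1\right) = - \frac{3}{4} + 0 = - \frac{3}{4}$)
$N{\left(j,Y \right)} = 6 \sqrt{Y^{2} + j^{2}}$ ($N{\left(j,Y \right)} = 6 \sqrt{j^{2} + Y^{2}} = 6 \sqrt{Y^{2} + j^{2}}$)
$D{\left(b,K \right)} = K \left(- \frac{3}{4} + K\right)$ ($D{\left(b,K \right)} = K \left(K - \frac{3}{4}\right) = K \left(- \frac{3}{4} + K\right)$)
$D{\left(-7,1 \right)} \left(N{\left(-7,0 \left(0 + 5\right) \right)} + 22\right) = \frac{1}{4} \cdot 1 \left(-3 + 4 \cdot 1\right) \left(6 \sqrt{\left(0 \left(0 + 5\right)\right)^{2} + \left(-7\right)^{2}} + 22\right) = \frac{1}{4} \cdot 1 \left(-3 + 4\right) \left(6 \sqrt{\left(0 \cdot 5\right)^{2} + 49} + 22\right) = \frac{1}{4} \cdot 1 \cdot 1 \left(6 \sqrt{0^{2} + 49} + 22\right) = \frac{6 \sqrt{0 + 49} + 22}{4} = \frac{6 \sqrt{49} + 22}{4} = \frac{6 \cdot 7 + 22}{4} = \frac{42 + 22}{4} = \frac{1}{4} \cdot 64 = 16$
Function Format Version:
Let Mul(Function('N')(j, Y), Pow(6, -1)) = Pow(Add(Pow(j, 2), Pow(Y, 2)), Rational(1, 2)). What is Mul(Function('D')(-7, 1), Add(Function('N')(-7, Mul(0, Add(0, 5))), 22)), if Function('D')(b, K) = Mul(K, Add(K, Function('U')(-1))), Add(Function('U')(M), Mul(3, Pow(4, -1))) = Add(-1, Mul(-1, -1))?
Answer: 16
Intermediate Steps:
Function('U')(M) = Rational(-3, 4) (Function('U')(M) = Add(Rational(-3, 4), Add(-1, Mul(-1, -1))) = Add(Rational(-3, 4), Add(-1, 1)) = Add(Rational(-3, 4), 0) = Rational(-3, 4))
Function('N')(j, Y) = Mul(6, Pow(Add(Pow(Y, 2), Pow(j, 2)), Rational(1, 2))) (Function('N')(j, Y) = Mul(6, Pow(Add(Pow(j, 2), Pow(Y, 2)), Rational(1, 2))) = Mul(6, Pow(Add(Pow(Y, 2), Pow(j, 2)), Rational(1, 2))))
Function('D')(b, K) = Mul(K, Add(Rational(-3, 4), K)) (Function('D')(b, K) = Mul(K, Add(K, Rational(-3, 4))) = Mul(K, Add(Rational(-3, 4), K)))
Mul(Function('D')(-7, 1), Add(Function('N')(-7, Mul(0, Add(0, 5))), 22)) = Mul(Mul(Rational(1, 4), 1, Add(-3, Mul(4, 1))), Add(Mul(6, Pow(Add(Pow(Mul(0, Add(0, 5)), 2), Pow(-7, 2)), Rational(1, 2))), 22)) = Mul(Mul(Rational(1, 4), 1, Add(-3, 4)), Add(Mul(6, Pow(Add(Pow(Mul(0, 5), 2), 49), Rational(1, 2))), 22)) = Mul(Mul(Rational(1, 4), 1, 1), Add(Mul(6, Pow(Add(Pow(0, 2), 49), Rational(1, 2))), 22)) = Mul(Rational(1, 4), Add(Mul(6, Pow(Add(0, 49), Rational(1, 2))), 22)) = Mul(Rational(1, 4), Add(Mul(6, Pow(49, Rational(1, 2))), 22)) = Mul(Rational(1, 4), Add(Mul(6, 7), 22)) = Mul(Rational(1, 4), Add(42, 22)) = Mul(Rational(1, 4), 64) = 16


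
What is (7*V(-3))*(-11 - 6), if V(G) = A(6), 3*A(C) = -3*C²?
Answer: 4284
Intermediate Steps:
A(C) = -C² (A(C) = (-3*C²)/3 = -C²)
V(G) = -36 (V(G) = -1*6² = -1*36 = -36)
(7*V(-3))*(-11 - 6) = (7*(-36))*(-11 - 6) = -252*(-17) = 4284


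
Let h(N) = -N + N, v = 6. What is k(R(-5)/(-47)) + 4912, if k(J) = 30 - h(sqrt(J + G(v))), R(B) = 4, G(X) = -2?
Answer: 4942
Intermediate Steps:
h(N) = 0
k(J) = 30 (k(J) = 30 - 1*0 = 30 + 0 = 30)
k(R(-5)/(-47)) + 4912 = 30 + 4912 = 4942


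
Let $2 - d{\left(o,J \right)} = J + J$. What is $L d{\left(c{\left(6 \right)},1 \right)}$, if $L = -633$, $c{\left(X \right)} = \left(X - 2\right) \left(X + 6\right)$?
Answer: $0$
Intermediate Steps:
$c{\left(X \right)} = \left(-2 + X\right) \left(6 + X\right)$
$d{\left(o,J \right)} = 2 - 2 J$ ($d{\left(o,J \right)} = 2 - \left(J + J\right) = 2 - 2 J$)
$L d{\left(c{\left(6 \right)},1 \right)} = - 633 \left(2 - 2\right) = \left(-633\right) 0 = 0$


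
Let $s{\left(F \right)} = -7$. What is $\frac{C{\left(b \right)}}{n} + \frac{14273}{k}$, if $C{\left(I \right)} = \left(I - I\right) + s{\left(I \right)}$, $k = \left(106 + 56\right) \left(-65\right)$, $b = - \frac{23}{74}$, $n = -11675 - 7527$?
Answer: $- \frac{68499109}{50549265} \approx -1.3551$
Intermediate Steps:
$n = -19202$
$b = - \frac{23}{74}$ ($b = \left(-23\right) \frac{1}{74} = - \frac{23}{74} \approx -0.31081$)
$k = -10530$ ($k = 162 \left(-65\right) = -10530$)
$C{\left(I \right)} = -7$ ($C{\left(I \right)} = \left(I - I\right) - 7 = 0 - 7 = -7$)
$\frac{C{\left(b \right)}}{n} + \frac{14273}{k} = - \frac{7}{-19202} + \frac{14273}{-10530} = \left(-7\right) \left(- \frac{1}{19202}\right) + 14273 \left(- \frac{1}{10530}\right) = \frac{7}{19202} - \frac{14273}{10530} = - \frac{68499109}{50549265}$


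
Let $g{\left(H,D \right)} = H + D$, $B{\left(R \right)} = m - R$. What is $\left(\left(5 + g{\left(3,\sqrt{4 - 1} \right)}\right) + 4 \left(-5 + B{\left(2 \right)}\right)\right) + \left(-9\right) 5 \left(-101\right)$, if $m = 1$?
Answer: $4529 + \sqrt{3} \approx 4530.7$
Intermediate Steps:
$B{\left(R \right)} = 1 - R$
$g{\left(H,D \right)} = D + H$
$\left(\left(5 + g{\left(3,\sqrt{4 - 1} \right)}\right) + 4 \left(-5 + B{\left(2 \right)}\right)\right) + \left(-9\right) 5 \left(-101\right) = \left(\left(5 + \left(\sqrt{4 - 1} + 3\right)\right) + 4 \left(-5 + \left(1 - 2\right)\right)\right) + \left(-9\right) 5 \left(-101\right) = \left(\left(5 + \left(\sqrt{3} + 3\right)\right) + 4 \left(-5 + \left(1 - 2\right)\right)\right) - -4545 = \left(\left(5 + \left(3 + \sqrt{3}\right)\right) + 4 \left(-5 - 1\right)\right) + 4545 = \left(\left(8 + \sqrt{3}\right) + 4 \left(-6\right)\right) + 4545 = \left(\left(8 + \sqrt{3}\right) - 24\right) + 4545 = \left(-16 + \sqrt{3}\right) + 4545 = 4529 + \sqrt{3}$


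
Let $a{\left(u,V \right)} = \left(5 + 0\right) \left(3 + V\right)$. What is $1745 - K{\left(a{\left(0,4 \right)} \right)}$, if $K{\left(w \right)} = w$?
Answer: $1710$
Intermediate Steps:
$a{\left(u,V \right)} = 15 + 5 V$ ($a{\left(u,V \right)} = 5 \left(3 + V\right) = 15 + 5 V$)
$1745 - K{\left(a{\left(0,4 \right)} \right)} = 1745 - \left(15 + 5 \cdot 4\right) = 1745 - \left(15 + 20\right) = 1745 - 35 = 1710$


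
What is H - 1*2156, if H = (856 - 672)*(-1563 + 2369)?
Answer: 146148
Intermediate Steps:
H = 148304 (H = 184*806 = 148304)
H - 1*2156 = 148304 - 1*2156 = 148304 - 2156 = 146148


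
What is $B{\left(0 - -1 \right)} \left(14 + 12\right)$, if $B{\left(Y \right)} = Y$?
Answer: $26$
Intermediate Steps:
$B{\left(0 - -1 \right)} \left(14 + 12\right) = \left(0 - -1\right) \left(14 + 12\right) = \left(0 + 1\right) 26 = 1 \cdot 26 = 26$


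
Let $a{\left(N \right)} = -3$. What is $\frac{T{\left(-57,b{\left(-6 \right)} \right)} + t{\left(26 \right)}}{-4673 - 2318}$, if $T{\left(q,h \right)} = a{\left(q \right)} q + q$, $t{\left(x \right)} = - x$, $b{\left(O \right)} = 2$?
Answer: $- \frac{88}{6991} \approx -0.012588$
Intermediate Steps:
$T{\left(q,h \right)} = - 2 q$ ($T{\left(q,h \right)} = - 3 q + q = - 2 q$)
$\frac{T{\left(-57,b{\left(-6 \right)} \right)} + t{\left(26 \right)}}{-4673 - 2318} = \frac{\left(-2\right) \left(-57\right) - 26}{-4673 - 2318} = \frac{114 - 26}{-6991} = 88 \left(- \frac{1}{6991}\right) = - \frac{88}{6991}$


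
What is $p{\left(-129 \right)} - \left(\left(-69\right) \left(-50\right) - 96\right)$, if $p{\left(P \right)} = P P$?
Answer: $13287$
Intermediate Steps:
$p{\left(P \right)} = P^{2}$
$p{\left(-129 \right)} - \left(\left(-69\right) \left(-50\right) - 96\right) = \left(-129\right)^{2} - \left(\left(-69\right) \left(-50\right) - 96\right) = 16641 - \left(3450 - 96\right) = 16641 - 3354 = 13287$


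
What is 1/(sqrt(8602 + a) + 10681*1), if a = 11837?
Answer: 10681/114063322 - 3*sqrt(2271)/114063322 ≈ 9.2388e-5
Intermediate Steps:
1/(sqrt(8602 + a) + 10681*1) = 1/(sqrt(8602 + 11837) + 10681*1) = 1/(sqrt(20439) + 10681) = 1/(3*sqrt(2271) + 10681) = 1/(10681 + 3*sqrt(2271))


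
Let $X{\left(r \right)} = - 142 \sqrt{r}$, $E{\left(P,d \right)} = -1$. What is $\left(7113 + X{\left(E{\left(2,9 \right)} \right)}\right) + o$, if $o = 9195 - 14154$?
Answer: $2154 - 142 i \approx 2154.0 - 142.0 i$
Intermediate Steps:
$o = -4959$ ($o = 9195 - 14154 = -4959$)
$\left(7113 + X{\left(E{\left(2,9 \right)} \right)}\right) + o = \left(7113 - 142 \sqrt{-1}\right) - 4959 = \left(7113 - 142 i\right) - 4959 = 2154 - 142 i$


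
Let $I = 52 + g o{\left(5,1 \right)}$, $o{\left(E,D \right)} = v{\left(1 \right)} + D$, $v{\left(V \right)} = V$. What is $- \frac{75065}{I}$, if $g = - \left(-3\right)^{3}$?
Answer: $- \frac{75065}{106} \approx -708.16$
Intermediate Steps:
$o{\left(E,D \right)} = 1 + D$
$g = 27$ ($g = \left(-1\right) \left(-27\right) = 27$)
$I = 106$ ($I = 52 + 27 \left(1 + 1\right) = 52 + 27 \cdot 2 = 52 + 54 = 106$)
$- \frac{75065}{I} = - \frac{75065}{106}$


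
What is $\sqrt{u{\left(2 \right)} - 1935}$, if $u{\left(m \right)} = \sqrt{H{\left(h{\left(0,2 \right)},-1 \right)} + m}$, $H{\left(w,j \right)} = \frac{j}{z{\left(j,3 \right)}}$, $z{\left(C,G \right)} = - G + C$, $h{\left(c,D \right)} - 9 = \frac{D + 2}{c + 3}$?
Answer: $\frac{i \sqrt{7734}}{2} \approx 43.972 i$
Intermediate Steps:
$h{\left(c,D \right)} = 9 + \frac{2 + D}{3 + c}$ ($h{\left(c,D \right)} = 9 + \frac{D + 2}{c + 3} = 9 + \frac{2 + D}{3 + c}$)
$z{\left(C,G \right)} = C - G$
$H{\left(w,j \right)} = \frac{j}{-3 + j}$ ($H{\left(w,j \right)} = \frac{j}{j - 3} = \frac{j}{-3 + j}$)
$u{\left(m \right)} = \sqrt{\frac{1}{4} + m}$ ($u{\left(m \right)} = \sqrt{- \frac{1}{-3 - 1} + m} = \sqrt{- \frac{1}{-4} + m} = \sqrt{\left(-1\right) \left(- \frac{1}{4}\right) + m} = \sqrt{\frac{1}{4} + m}$)
$\sqrt{u{\left(2 \right)} - 1935} = \sqrt{\frac{\sqrt{1 + 4 \cdot 2}}{2} - 1935} = \sqrt{\frac{\sqrt{1 + 8}}{2} - 1935} = \sqrt{\frac{\sqrt{9}}{2} - 1935} = \sqrt{\frac{1}{2} \cdot 3 - 1935} = \sqrt{\frac{3}{2} - 1935} = \sqrt{- \frac{3867}{2}} = \frac{i \sqrt{7734}}{2}$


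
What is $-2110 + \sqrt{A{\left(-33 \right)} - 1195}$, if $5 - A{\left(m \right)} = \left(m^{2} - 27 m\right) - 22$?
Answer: $-2110 + 2 i \sqrt{787} \approx -2110.0 + 56.107 i$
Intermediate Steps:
$A{\left(m \right)} = 27 - m^{2} + 27 m$ ($A{\left(m \right)} = 5 - \left(\left(m^{2} - 27 m\right) - 22\right) = 5 - \left(-22 + m^{2} - 27 m\right) = 5 + \left(22 - m^{2} + 27 m\right) = 27 - m^{2} + 27 m$)
$-2110 + \sqrt{A{\left(-33 \right)} - 1195} = -2110 + \sqrt{\left(27 - \left(-33\right)^{2} + 27 \left(-33\right)\right) - 1195} = -2110 + \sqrt{\left(27 - 1089 - 891\right) - 1195} = -2110 + \sqrt{-1953 - 1195} = -2110 + \sqrt{-3148} = -2110 + 2 i \sqrt{787}$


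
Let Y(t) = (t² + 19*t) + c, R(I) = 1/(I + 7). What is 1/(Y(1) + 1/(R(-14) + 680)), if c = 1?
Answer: 4759/99946 ≈ 0.047616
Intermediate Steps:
R(I) = 1/(7 + I)
Y(t) = 1 + t² + 19*t (Y(t) = (t² + 19*t) + 1 = 1 + t² + 19*t)
1/(Y(1) + 1/(R(-14) + 680)) = 1/((1 + 1² + 19*1) + 1/(1/(7 - 14) + 680)) = 1/((1 + 1 + 19) + 1/(1/(-7) + 680)) = 1/(21 + 1/(-⅐ + 680)) = 1/(21 + 1/(4759/7)) = 1/(21 + 7/4759) = 1/(99946/4759) = 4759/99946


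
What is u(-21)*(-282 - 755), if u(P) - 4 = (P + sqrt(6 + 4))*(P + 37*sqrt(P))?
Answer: -461465 + 21777*sqrt(10) - 38369*I*sqrt(210) + 805749*I*sqrt(21) ≈ -3.926e+5 + 3.1364e+6*I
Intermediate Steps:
u(P) = 4 + (P + sqrt(10))*(P + 37*sqrt(P)) (u(P) = 4 + (P + sqrt(6 + 4))*(P + 37*sqrt(P)) = 4 + (P + sqrt(10))*(P + 37*sqrt(P)))
u(-21)*(-282 - 755) = (4 + (-21)**2 + 37*(-21)**(3/2) - 21*sqrt(10) + 37*sqrt(10)*sqrt(-21))*(-282 - 755) = (4 + 441 + 37*(-21*I*sqrt(21)) - 21*sqrt(10) + 37*sqrt(10)*(I*sqrt(21)))*(-1037) = (4 + 441 - 777*I*sqrt(21) - 21*sqrt(10) + 37*I*sqrt(210))*(-1037) = (445 - 21*sqrt(10) - 777*I*sqrt(21) + 37*I*sqrt(210))*(-1037) = -461465 + 21777*sqrt(10) - 38369*I*sqrt(210) + 805749*I*sqrt(21)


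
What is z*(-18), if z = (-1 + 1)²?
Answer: 0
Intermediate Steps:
z = 0 (z = 0² = 0)
z*(-18) = 0*(-18) = 0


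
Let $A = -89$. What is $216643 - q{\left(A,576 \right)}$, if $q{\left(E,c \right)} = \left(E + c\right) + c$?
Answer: $215580$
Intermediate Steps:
$q{\left(E,c \right)} = E + 2 c$
$216643 - q{\left(A,576 \right)} = 216643 - \left(-89 + 2 \cdot 576\right) = 216643 - \left(-89 + 1152\right) = 216643 - 1063 = 215580$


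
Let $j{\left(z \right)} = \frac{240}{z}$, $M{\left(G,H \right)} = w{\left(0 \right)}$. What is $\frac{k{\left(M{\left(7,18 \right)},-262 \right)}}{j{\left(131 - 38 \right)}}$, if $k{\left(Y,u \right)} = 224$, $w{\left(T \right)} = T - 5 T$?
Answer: $\frac{434}{5} \approx 86.8$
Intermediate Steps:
$w{\left(T \right)} = - 4 T$
$M{\left(G,H \right)} = 0$ ($M{\left(G,H \right)} = \left(-4\right) 0 = 0$)
$\frac{k{\left(M{\left(7,18 \right)},-262 \right)}}{j{\left(131 - 38 \right)}} = \frac{224}{240 \frac{1}{131 - 38}} = \frac{224}{240 \cdot \frac{1}{93}} = \frac{224}{\frac{80}{31}} = 224 \cdot \frac{31}{80} = \frac{434}{5}$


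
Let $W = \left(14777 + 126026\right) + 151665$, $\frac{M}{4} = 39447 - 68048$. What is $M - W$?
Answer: $-406872$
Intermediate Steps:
$M = -114404$ ($M = 4 \left(39447 - 68048\right) = 4 \left(-28601\right) = -114404$)
$W = 292468$ ($W = 140803 + 151665 = 292468$)
$M - W = -114404 - 292468 = -406872$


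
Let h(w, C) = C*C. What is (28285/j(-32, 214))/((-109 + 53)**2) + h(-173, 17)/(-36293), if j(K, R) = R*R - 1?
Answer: -8095528835/1042430192832 ≈ -0.0077660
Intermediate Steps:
h(w, C) = C**2
j(K, R) = -1 + R**2 (j(K, R) = R**2 - 1 = -1 + R**2)
(28285/j(-32, 214))/((-109 + 53)**2) + h(-173, 17)/(-36293) = (28285/(-1 + 214**2))/((-109 + 53)**2) + 17**2/(-36293) = (28285/(-1 + 45796))/((-56)**2) + 289*(-1/36293) = (28285/45795)/3136 - 289/36293 = (28285*(1/45795))*(1/3136) - 289/36293 = (5657/9159)*(1/3136) - 289/36293 = 5657/28722624 - 289/36293 = -8095528835/1042430192832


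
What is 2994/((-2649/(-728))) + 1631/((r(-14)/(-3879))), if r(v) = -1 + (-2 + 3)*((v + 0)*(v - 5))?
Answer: -5393896907/233995 ≈ -23051.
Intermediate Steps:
r(v) = -1 + v*(-5 + v) (r(v) = -1 + 1*(v*(-5 + v)) = -1 + v*(-5 + v))
2994/((-2649/(-728))) + 1631/((r(-14)/(-3879))) = 2994/((-2649/(-728))) + 1631/(((-1 + (-14)**2 - 5*(-14))/(-3879))) = 2994/((-2649*(-1/728))) + 1631/(((-1 + 196 + 70)*(-1/3879))) = 2994/(2649/728) + 1631/((265*(-1/3879))) = 2994*(728/2649) + 1631/(-265/3879) = 726544/883 + 1631*(-3879/265) = 726544/883 - 6326649/265 = -5393896907/233995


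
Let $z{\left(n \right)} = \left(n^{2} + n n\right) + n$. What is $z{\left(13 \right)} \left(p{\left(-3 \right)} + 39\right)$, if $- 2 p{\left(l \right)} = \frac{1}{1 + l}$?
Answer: $\frac{55107}{4} \approx 13777.0$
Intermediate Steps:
$p{\left(l \right)} = - \frac{1}{2 \left(1 + l\right)}$
$z{\left(n \right)} = n + 2 n^{2}$ ($z{\left(n \right)} = \left(n^{2} + n^{2}\right) + n = 2 n^{2} + n = n + 2 n^{2}$)
$z{\left(13 \right)} \left(p{\left(-3 \right)} + 39\right) = 13 \left(1 + 2 \cdot 13\right) \left(- \frac{1}{2 + 2 \left(-3\right)} + 39\right) = 13 \left(1 + 26\right) \left(- \frac{1}{2 - 6} + 39\right) = 13 \cdot 27 \left(- \frac{1}{-4} + 39\right) = 351 \left(\left(-1\right) \left(- \frac{1}{4}\right) + 39\right) = 351 \left(\frac{1}{4} + 39\right) = 351 \cdot \frac{157}{4} = \frac{55107}{4}$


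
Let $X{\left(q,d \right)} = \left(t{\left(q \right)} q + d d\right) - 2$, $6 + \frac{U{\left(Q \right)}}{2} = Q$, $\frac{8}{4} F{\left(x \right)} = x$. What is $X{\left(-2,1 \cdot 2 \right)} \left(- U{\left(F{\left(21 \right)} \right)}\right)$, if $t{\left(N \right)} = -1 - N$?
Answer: $0$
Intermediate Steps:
$F{\left(x \right)} = \frac{x}{2}$
$U{\left(Q \right)} = -12 + 2 Q$
$X{\left(q,d \right)} = -2 + d^{2} + q \left(-1 - q\right)$ ($X{\left(q,d \right)} = \left(\left(-1 - q\right) q + d d\right) - 2 = \left(q \left(-1 - q\right) + d^{2}\right) - 2 = \left(d^{2} + q \left(-1 - q\right)\right) - 2 = -2 + d^{2} + q \left(-1 - q\right)$)
$X{\left(-2,1 \cdot 2 \right)} \left(- U{\left(F{\left(21 \right)} \right)}\right) = \left(-2 + \left(1 \cdot 2\right)^{2} - - 2 \left(1 - 2\right)\right) \left(- (-12 + 2 \cdot \frac{1}{2} \cdot 21)\right) = \left(-2 + 2^{2} - \left(-2\right) \left(-1\right)\right) \left(- (-12 + 2 \cdot \frac{21}{2})\right) = \left(-2 + 4 - 2\right) \left(- (-12 + 21)\right) = 0 \left(\left(-1\right) 9\right) = 0 \left(-9\right) = 0$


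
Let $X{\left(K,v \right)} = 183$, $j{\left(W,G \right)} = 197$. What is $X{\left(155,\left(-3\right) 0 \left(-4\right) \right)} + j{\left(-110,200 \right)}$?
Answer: $380$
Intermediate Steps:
$X{\left(155,\left(-3\right) 0 \left(-4\right) \right)} + j{\left(-110,200 \right)} = 183 + 197 = 380$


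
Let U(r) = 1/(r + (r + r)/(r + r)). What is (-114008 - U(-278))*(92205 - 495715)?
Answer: 12742932554650/277 ≈ 4.6003e+10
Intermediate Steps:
U(r) = 1/(1 + r) (U(r) = 1/(r + (2*r)/((2*r))) = 1/(r + (2*r)*(1/(2*r))) = 1/(r + 1) = 1/(1 + r))
(-114008 - U(-278))*(92205 - 495715) = (-114008 - 1/(1 - 278))*(92205 - 495715) = (-114008 - 1/(-277))*(-403510) = (-114008 - 1*(-1/277))*(-403510) = (-114008 + 1/277)*(-403510) = -31580215/277*(-403510) = 12742932554650/277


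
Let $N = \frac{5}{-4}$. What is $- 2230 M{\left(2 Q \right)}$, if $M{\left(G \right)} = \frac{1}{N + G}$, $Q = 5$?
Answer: $- \frac{1784}{7} \approx -254.86$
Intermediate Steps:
$N = - \frac{5}{4}$ ($N = 5 \left(- \frac{1}{4}\right) = - \frac{5}{4} \approx -1.25$)
$M{\left(G \right)} = \frac{1}{- \frac{5}{4} + G}$
$- 2230 M{\left(2 Q \right)} = - 2230 \frac{4}{-5 + 4 \cdot 2 \cdot 5} = - 2230 \frac{4}{-5 + 4 \cdot 10} = - 2230 \frac{4}{-5 + 40} = - 2230 \cdot \frac{4}{35} = - 2230 \cdot 4 \cdot \frac{1}{35} = \left(-2230\right) \frac{4}{35} = - \frac{1784}{7}$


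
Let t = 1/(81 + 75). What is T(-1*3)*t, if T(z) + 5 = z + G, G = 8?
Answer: 0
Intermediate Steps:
t = 1/156 ≈ 0.0064103
T(z) = 3 + z (T(z) = -5 + (z + 8) = -5 + (8 + z) = 3 + z)
T(-1*3)*t = (3 - 1*3)*(1/156) = (3 - 3)*(1/156) = 0*(1/156) = 0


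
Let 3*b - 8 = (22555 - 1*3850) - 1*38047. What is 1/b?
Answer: -3/19334 ≈ -0.00015517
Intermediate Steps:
b = -19334/3 (b = 8/3 + ((22555 - 1*3850) - 1*38047)/3 = 8/3 + ((22555 - 3850) - 38047)/3 = 8/3 + (18705 - 38047)/3 = 8/3 + (⅓)*(-19342) = 8/3 - 19342/3 = -19334/3 ≈ -6444.7)
1/b = 1/(-19334/3) = -3/19334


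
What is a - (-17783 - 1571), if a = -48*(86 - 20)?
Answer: 16186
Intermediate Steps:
a = -3168 (a = -48*66 = -3168)
a - (-17783 - 1571) = -3168 - (-17783 - 1571) = -3168 - 1*(-19354) = -3168 + 19354 = 16186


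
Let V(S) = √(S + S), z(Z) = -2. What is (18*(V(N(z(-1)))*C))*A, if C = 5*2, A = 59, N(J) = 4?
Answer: 21240*√2 ≈ 30038.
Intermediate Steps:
V(S) = √2*√S (V(S) = √(2*S) = √2*√S)
C = 10
(18*(V(N(z(-1)))*C))*A = (18*((√2*√4)*10))*59 = (18*((√2*2)*10))*59 = (18*((2*√2)*10))*59 = (18*(20*√2))*59 = (360*√2)*59 = 21240*√2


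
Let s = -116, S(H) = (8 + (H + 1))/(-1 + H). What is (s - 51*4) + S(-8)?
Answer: -2881/9 ≈ -320.11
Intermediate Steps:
S(H) = (9 + H)/(-1 + H) (S(H) = (8 + (1 + H))/(-1 + H) = (9 + H)/(-1 + H))
(s - 51*4) + S(-8) = (-116 - 51*4) + (9 - 8)/(-1 - 8) = (-116 - 204) + 1/(-9) = -320 - 1/9*1 = -320 - 1/9 = -2881/9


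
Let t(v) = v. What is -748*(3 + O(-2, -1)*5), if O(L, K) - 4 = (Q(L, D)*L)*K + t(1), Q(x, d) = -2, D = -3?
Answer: -5984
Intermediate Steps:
O(L, K) = 5 - 2*K*L (O(L, K) = 4 + ((-2*L)*K + 1) = 4 + (-2*K*L + 1) = 4 + (1 - 2*K*L) = 5 - 2*K*L)
-748*(3 + O(-2, -1)*5) = -748*(3 + (5 - 2*(-1)*(-2))*5) = -748*(3 + (5 - 4)*5) = -748*(3 + 1*5) = -748*(3 + 5) = -748*8 = -5984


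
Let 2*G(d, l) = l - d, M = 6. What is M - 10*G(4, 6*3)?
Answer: -64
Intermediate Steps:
G(d, l) = l/2 - d/2 (G(d, l) = (l - d)/2 = l/2 - d/2)
M - 10*G(4, 6*3) = 6 - 10*((6*3)/2 - ½*4) = 6 - 10*((½)*18 - 2) = 6 - 10*(9 - 2) = 6 - 10*7 = 6 - 70 = -64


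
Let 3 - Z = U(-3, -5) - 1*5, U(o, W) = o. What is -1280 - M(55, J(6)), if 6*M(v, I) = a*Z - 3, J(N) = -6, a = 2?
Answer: -7699/6 ≈ -1283.2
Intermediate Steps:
Z = 11 (Z = 3 - (-3 - 1*5) = 3 - (-3 - 5) = 3 - 1*(-8) = 3 + 8 = 11)
M(v, I) = 19/6 (M(v, I) = (2*11 - 3)/6 = (22 - 3)/6 = (1/6)*19 = 19/6)
-1280 - M(55, J(6)) = -1280 - 1*19/6 = -1280 - 19/6 = -7699/6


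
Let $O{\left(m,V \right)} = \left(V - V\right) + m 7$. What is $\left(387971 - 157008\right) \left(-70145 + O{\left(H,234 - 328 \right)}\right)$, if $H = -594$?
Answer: $-17161243789$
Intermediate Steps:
$O{\left(m,V \right)} = 7 m$ ($O{\left(m,V \right)} = 0 + 7 m = 7 m$)
$\left(387971 - 157008\right) \left(-70145 + O{\left(H,234 - 328 \right)}\right) = \left(387971 - 157008\right) \left(-70145 + 7 \left(-594\right)\right) = 230963 \left(-70145 - 4158\right) = 230963 \left(-74303\right) = -17161243789$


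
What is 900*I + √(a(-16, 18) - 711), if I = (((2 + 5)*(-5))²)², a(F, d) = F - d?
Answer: 1350562500 + I*√745 ≈ 1.3506e+9 + 27.295*I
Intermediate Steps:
I = 1500625 (I = ((7*(-5))²)² = ((-35)²)² = 1225² = 1500625)
900*I + √(a(-16, 18) - 711) = 900*1500625 + √((-16 - 1*18) - 711) = 1350562500 + √((-16 - 18) - 711) = 1350562500 + √(-34 - 711) = 1350562500 + √(-745) = 1350562500 + I*√745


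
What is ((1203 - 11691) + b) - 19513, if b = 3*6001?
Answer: -11998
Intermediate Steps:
b = 18003
((1203 - 11691) + b) - 19513 = ((1203 - 11691) + 18003) - 19513 = (-10488 + 18003) - 19513 = 7515 - 19513 = -11998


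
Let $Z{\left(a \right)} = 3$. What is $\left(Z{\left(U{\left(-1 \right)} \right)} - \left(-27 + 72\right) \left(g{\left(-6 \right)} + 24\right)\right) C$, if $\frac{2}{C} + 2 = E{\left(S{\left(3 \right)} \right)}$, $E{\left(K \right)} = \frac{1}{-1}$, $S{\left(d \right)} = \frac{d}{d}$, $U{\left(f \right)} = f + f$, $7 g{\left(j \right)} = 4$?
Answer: $\frac{5146}{7} \approx 735.14$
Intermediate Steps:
$g{\left(j \right)} = \frac{4}{7}$ ($g{\left(j \right)} = \frac{1}{7} \cdot 4 = \frac{4}{7}$)
$U{\left(f \right)} = 2 f$
$S{\left(d \right)} = 1$
$E{\left(K \right)} = -1$
$C = - \frac{2}{3}$ ($C = \frac{2}{-2 - 1} = \frac{2}{-3} = 2 \left(- \frac{1}{3}\right) = - \frac{2}{3} \approx -0.66667$)
$\left(Z{\left(U{\left(-1 \right)} \right)} - \left(-27 + 72\right) \left(g{\left(-6 \right)} + 24\right)\right) C = \left(3 - \left(-27 + 72\right) \left(\frac{4}{7} + 24\right)\right) \left(- \frac{2}{3}\right) = \left(3 - 45 \cdot \frac{172}{7}\right) \left(- \frac{2}{3}\right) = \left(3 - \frac{7740}{7}\right) \left(- \frac{2}{3}\right) = \left(- \frac{7719}{7}\right) \left(- \frac{2}{3}\right) = \frac{5146}{7}$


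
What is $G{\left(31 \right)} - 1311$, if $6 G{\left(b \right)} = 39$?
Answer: $- \frac{2609}{2} \approx -1304.5$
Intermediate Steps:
$G{\left(b \right)} = \frac{13}{2}$ ($G{\left(b \right)} = \frac{1}{6} \cdot 39 = \frac{13}{2}$)
$G{\left(31 \right)} - 1311 = \frac{13}{2} - 1311 = - \frac{2609}{2}$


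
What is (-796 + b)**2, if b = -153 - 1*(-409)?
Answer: 291600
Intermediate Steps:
b = 256 (b = -153 + 409 = 256)
(-796 + b)**2 = (-796 + 256)**2 = (-540)**2 = 291600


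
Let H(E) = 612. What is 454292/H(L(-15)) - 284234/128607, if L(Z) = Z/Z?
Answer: 4854265003/6558957 ≈ 740.10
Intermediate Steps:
L(Z) = 1
454292/H(L(-15)) - 284234/128607 = 454292/612 - 284234/128607 = 454292*(1/612) - 284234*1/128607 = 113573/153 - 284234/128607 = 4854265003/6558957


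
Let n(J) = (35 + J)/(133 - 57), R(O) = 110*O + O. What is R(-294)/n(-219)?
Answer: 310023/23 ≈ 13479.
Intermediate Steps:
R(O) = 111*O
n(J) = 35/76 + J/76 (n(J) = (35 + J)/76 = (35 + J)*(1/76) = 35/76 + J/76)
R(-294)/n(-219) = (111*(-294))/(35/76 + (1/76)*(-219)) = -32634/(35/76 - 219/76) = -32634/(-46/19) = -32634*(-19/46) = 310023/23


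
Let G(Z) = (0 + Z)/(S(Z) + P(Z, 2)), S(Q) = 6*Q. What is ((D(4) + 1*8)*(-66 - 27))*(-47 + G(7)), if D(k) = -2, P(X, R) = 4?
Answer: 601245/23 ≈ 26141.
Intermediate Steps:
G(Z) = Z/(4 + 6*Z) (G(Z) = (0 + Z)/(6*Z + 4) = Z/(4 + 6*Z))
((D(4) + 1*8)*(-66 - 27))*(-47 + G(7)) = ((-2 + 1*8)*(-66 - 27))*(-47 + (1/2)*7/(2 + 3*7)) = ((-2 + 8)*(-93))*(-47 + (1/2)*7/(2 + 21)) = (6*(-93))*(-47 + (1/2)*7/23) = -558*(-47 + (1/2)*7*(1/23)) = -558*(-47 + 7/46) = -558*(-2155/46) = 601245/23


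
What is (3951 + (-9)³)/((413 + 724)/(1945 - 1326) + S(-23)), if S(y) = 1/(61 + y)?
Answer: 75787884/43825 ≈ 1729.3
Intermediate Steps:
(3951 + (-9)³)/((413 + 724)/(1945 - 1326) + S(-23)) = (3951 + (-9)³)/((413 + 724)/(1945 - 1326) + 1/(61 - 23)) = (3951 - 729)/(1137/619 + 1/38) = 3222/(1137*(1/619) + 1/38) = 3222/(1137/619 + 1/38) = 3222/(43825/23522) = 3222*(23522/43825) = 75787884/43825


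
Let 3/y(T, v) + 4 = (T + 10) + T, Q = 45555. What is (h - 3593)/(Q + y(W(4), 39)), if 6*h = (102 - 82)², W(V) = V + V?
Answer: -232738/3006639 ≈ -0.077408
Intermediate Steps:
W(V) = 2*V
h = 200/3 (h = (102 - 82)²/6 = (⅙)*20² = (⅙)*400 = 200/3 ≈ 66.667)
y(T, v) = 3/(6 + 2*T) (y(T, v) = 3/(-4 + ((T + 10) + T)) = 3/(-4 + ((10 + T) + T)) = 3/(-4 + (10 + 2*T)) = 3/(6 + 2*T))
(h - 3593)/(Q + y(W(4), 39)) = (200/3 - 3593)/(45555 + 3/(2*(3 + 2*4))) = -10579/(3*(45555 + 3/(2*(3 + 8)))) = -10579/(3*(45555 + (3/2)/11)) = -10579/(3*(45555 + (3/2)*(1/11))) = -10579/(3*(45555 + 3/22)) = -10579/(3*1002213/22) = -10579/3*22/1002213 = -232738/3006639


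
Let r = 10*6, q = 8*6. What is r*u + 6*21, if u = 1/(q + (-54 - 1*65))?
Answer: 8886/71 ≈ 125.15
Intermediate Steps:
q = 48
u = -1/71 (u = 1/(48 + (-54 - 1*65)) = 1/(48 + (-54 - 65)) = 1/(48 - 119) = 1/(-71) = -1/71 ≈ -0.014085)
r = 60
r*u + 6*21 = 60*(-1/71) + 6*21 = -60/71 + 126 = 8886/71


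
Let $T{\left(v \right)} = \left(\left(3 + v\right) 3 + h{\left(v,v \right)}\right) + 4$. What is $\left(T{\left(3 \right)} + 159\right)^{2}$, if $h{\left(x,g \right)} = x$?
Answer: $33856$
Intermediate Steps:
$T{\left(v \right)} = 13 + 4 v$ ($T{\left(v \right)} = \left(\left(3 + v\right) 3 + v\right) + 4 = \left(\left(9 + 3 v\right) + v\right) + 4 = \left(9 + 4 v\right) + 4 = 13 + 4 v$)
$\left(T{\left(3 \right)} + 159\right)^{2} = \left(\left(13 + 4 \cdot 3\right) + 159\right)^{2} = \left(\left(13 + 12\right) + 159\right)^{2} = \left(25 + 159\right)^{2} = 184^{2} = 33856$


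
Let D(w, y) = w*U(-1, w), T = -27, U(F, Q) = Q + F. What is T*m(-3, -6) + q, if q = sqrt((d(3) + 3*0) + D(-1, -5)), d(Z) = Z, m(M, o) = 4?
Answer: -108 + sqrt(5) ≈ -105.76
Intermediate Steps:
U(F, Q) = F + Q
D(w, y) = w*(-1 + w)
q = sqrt(5) (q = sqrt((3 + 3*0) - (-1 - 1)) = sqrt((3 + 0) - 1*(-2)) = sqrt(3 + 2) = sqrt(5) ≈ 2.2361)
T*m(-3, -6) + q = -27*4 + sqrt(5) = -108 + sqrt(5)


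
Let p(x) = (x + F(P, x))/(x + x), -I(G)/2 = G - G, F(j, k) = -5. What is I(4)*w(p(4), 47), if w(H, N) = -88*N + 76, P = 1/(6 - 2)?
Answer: 0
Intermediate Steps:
P = ¼ (P = 1/4 = ¼ ≈ 0.25000)
I(G) = 0 (I(G) = -2*(G - G) = -2*0 = 0)
p(x) = (-5 + x)/(2*x) (p(x) = (x - 5)/(x + x) = (-5 + x)/((2*x)) = (-5 + x)*(1/(2*x)) = (-5 + x)/(2*x))
w(H, N) = 76 - 88*N
I(4)*w(p(4), 47) = 0*(76 - 88*47) = 0*(76 - 4136) = 0*(-4060) = 0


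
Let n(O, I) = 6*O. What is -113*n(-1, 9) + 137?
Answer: 815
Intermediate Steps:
-113*n(-1, 9) + 137 = -678*(-1) + 137 = -113*(-6) + 137 = 678 + 137 = 815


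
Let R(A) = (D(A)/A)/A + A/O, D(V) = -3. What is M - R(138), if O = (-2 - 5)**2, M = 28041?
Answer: 8721333157/311052 ≈ 28038.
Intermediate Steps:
O = 49 (O = (-7)**2 = 49)
R(A) = -3/A**2 + A/49 (R(A) = (-3/A)/A + A/49 = -3/A**2 + A*(1/49) = -3/A**2 + A/49)
M - R(138) = 28041 - (-3/138**2 + (1/49)*138) = 28041 - (-3*1/19044 + 138/49) = 28041 - (-1/6348 + 138/49) = 28041 - 1*875975/311052 = 28041 - 875975/311052 = 8721333157/311052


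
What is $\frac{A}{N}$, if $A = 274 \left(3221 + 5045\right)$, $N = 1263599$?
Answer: $\frac{2264884}{1263599} \approx 1.7924$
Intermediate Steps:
$A = 2264884$ ($A = 274 \cdot 8266 = 2264884$)
$\frac{A}{N} = \frac{2264884}{1263599}$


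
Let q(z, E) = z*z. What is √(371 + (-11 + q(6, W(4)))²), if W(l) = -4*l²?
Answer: 2*√249 ≈ 31.559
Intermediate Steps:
q(z, E) = z²
√(371 + (-11 + q(6, W(4)))²) = √(371 + (-11 + 6²)²) = √(371 + (-11 + 36)²) = √(371 + 25²) = √(371 + 625) = √996 = 2*√249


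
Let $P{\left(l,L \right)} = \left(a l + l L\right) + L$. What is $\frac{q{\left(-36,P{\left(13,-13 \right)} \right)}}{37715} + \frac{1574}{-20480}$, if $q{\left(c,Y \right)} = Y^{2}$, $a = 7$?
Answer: $\frac{11023147}{77240320} \approx 0.14271$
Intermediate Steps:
$P{\left(l,L \right)} = L + 7 l + L l$ ($P{\left(l,L \right)} = \left(7 l + l L\right) + L = \left(7 l + L l\right) + L = L + 7 l + L l$)
$\frac{q{\left(-36,P{\left(13,-13 \right)} \right)}}{37715} + \frac{1574}{-20480} = \frac{\left(-13 + 7 \cdot 13 - 169\right)^{2}}{37715} + \frac{1574}{-20480} = \left(-13 + 91 - 169\right)^{2} \cdot \frac{1}{37715} + 1574 \left(- \frac{1}{20480}\right) = \left(-91\right)^{2} \cdot \frac{1}{37715} - \frac{787}{10240} = 8281 \cdot \frac{1}{37715} - \frac{787}{10240} = \frac{8281}{37715} - \frac{787}{10240} = \frac{11023147}{77240320}$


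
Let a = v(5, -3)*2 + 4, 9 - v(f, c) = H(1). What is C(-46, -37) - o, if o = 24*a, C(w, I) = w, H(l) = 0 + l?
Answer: -526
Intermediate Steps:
H(l) = l
v(f, c) = 8 (v(f, c) = 9 - 1*1 = 9 - 1 = 8)
a = 20 (a = 8*2 + 4 = 16 + 4 = 20)
o = 480 (o = 24*20 = 480)
C(-46, -37) - o = -46 - 1*480 = -46 - 480 = -526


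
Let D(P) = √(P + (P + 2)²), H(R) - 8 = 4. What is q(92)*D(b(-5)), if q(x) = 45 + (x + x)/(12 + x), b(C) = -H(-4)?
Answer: 1216*√22/13 ≈ 438.73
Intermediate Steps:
H(R) = 12 (H(R) = 8 + 4 = 12)
b(C) = -12 (b(C) = -1*12 = -12)
D(P) = √(P + (2 + P)²)
q(x) = 45 + 2*x/(12 + x) (q(x) = 45 + (2*x)/(12 + x) = 45 + 2*x/(12 + x))
q(92)*D(b(-5)) = ((540 + 47*92)/(12 + 92))*√(-12 + (2 - 12)²) = ((540 + 4324)/104)*√(-12 + (-10)²) = ((1/104)*4864)*√(-12 + 100) = 608*√88/13 = 608*(2*√22)/13 = 1216*√22/13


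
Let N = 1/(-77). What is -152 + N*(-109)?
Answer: -11595/77 ≈ -150.58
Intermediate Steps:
N = -1/77 ≈ -0.012987
-152 + N*(-109) = -152 - 1/77*(-109) = -152 + 109/77 = -11595/77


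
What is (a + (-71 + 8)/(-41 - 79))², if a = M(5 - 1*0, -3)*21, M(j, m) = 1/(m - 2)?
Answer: 21609/1600 ≈ 13.506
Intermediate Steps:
M(j, m) = 1/(-2 + m)
a = -21/5 (a = 21/(-2 - 3) = 21/(-5) = -⅕*21 = -21/5 ≈ -4.2000)
(a + (-71 + 8)/(-41 - 79))² = (-21/5 + (-71 + 8)/(-41 - 79))² = (-21/5 - 63/(-120))² = (-21/5 - 63*(-1/120))² = (-21/5 + 21/40)² = (-147/40)² = 21609/1600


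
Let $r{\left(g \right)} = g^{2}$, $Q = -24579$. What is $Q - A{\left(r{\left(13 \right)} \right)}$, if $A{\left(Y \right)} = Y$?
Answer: $-24748$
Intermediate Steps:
$Q - A{\left(r{\left(13 \right)} \right)} = -24579 - 13^{2} = -24579 - 169 = -24748$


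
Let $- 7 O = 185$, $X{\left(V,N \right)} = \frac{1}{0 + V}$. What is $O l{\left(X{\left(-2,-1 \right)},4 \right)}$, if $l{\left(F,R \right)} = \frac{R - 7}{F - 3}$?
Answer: $- \frac{1110}{49} \approx -22.653$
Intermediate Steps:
$X{\left(V,N \right)} = \frac{1}{V}$
$l{\left(F,R \right)} = \frac{-7 + R}{-3 + F}$
$O = - \frac{185}{7}$ ($O = \left(- \frac{1}{7}\right) 185 = - \frac{185}{7} \approx -26.429$)
$O l{\left(X{\left(-2,-1 \right)},4 \right)} = - \frac{185 \frac{-7 + 4}{-3 + \frac{1}{-2}}}{7} = - \frac{185 \frac{1}{-3 - \frac{1}{2}} \left(-3\right)}{7} = - \frac{185 \frac{1}{- \frac{7}{2}} \left(-3\right)}{7} = - \frac{185 \left(\left(- \frac{2}{7}\right) \left(-3\right)\right)}{7} = \left(- \frac{185}{7}\right) \frac{6}{7} = - \frac{1110}{49}$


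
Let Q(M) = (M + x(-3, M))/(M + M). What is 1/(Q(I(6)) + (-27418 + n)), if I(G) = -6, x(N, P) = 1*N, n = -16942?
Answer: -4/177437 ≈ -2.2543e-5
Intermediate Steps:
x(N, P) = N
Q(M) = (-3 + M)/(2*M) (Q(M) = (M - 3)/(M + M) = (-3 + M)/((2*M)) = (-3 + M)*(1/(2*M)) = (-3 + M)/(2*M))
1/(Q(I(6)) + (-27418 + n)) = 1/((1/2)*(-3 - 6)/(-6) + (-27418 - 16942)) = 1/((1/2)*(-1/6)*(-9) - 44360) = 1/(3/4 - 44360) = 1/(-177437/4) = -4/177437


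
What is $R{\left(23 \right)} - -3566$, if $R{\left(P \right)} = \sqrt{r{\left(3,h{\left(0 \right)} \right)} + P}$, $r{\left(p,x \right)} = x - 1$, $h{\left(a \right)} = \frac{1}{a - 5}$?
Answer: $3566 + \frac{\sqrt{545}}{5} \approx 3570.7$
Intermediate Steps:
$h{\left(a \right)} = \frac{1}{-5 + a}$
$r{\left(p,x \right)} = -1 + x$ ($r{\left(p,x \right)} = x - 1 = -1 + x$)
$R{\left(P \right)} = \sqrt{- \frac{6}{5} + P}$ ($R{\left(P \right)} = \sqrt{\left(-1 + \frac{1}{-5 + 0}\right) + P} = \sqrt{\left(-1 + \frac{1}{-5}\right) + P} = \sqrt{\left(-1 - \frac{1}{5}\right) + P} = \sqrt{- \frac{6}{5} + P}$)
$R{\left(23 \right)} - -3566 = \frac{\sqrt{-30 + 25 \cdot 23}}{5} - -3566 = \frac{\sqrt{-30 + 575}}{5} + 3566 = \frac{\sqrt{545}}{5} + 3566 = 3566 + \frac{\sqrt{545}}{5}$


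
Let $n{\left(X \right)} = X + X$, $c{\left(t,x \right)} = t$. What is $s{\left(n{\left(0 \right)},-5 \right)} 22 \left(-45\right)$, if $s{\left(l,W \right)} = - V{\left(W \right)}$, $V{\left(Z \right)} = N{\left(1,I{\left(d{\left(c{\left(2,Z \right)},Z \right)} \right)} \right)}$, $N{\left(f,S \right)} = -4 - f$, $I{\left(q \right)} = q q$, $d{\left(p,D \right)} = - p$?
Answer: $-4950$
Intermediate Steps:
$I{\left(q \right)} = q^{2}$
$n{\left(X \right)} = 2 X$
$V{\left(Z \right)} = -5$ ($V{\left(Z \right)} = -4 - 1 = -5$)
$s{\left(l,W \right)} = 5$ ($s{\left(l,W \right)} = \left(-1\right) \left(-5\right) = 5$)
$s{\left(n{\left(0 \right)},-5 \right)} 22 \left(-45\right) = 5 \cdot 22 \left(-45\right) = 110 \left(-45\right) = -4950$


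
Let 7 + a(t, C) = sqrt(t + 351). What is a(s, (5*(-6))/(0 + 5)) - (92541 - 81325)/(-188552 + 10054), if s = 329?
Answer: -619135/89249 + 2*sqrt(170) ≈ 19.140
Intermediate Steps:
a(t, C) = -7 + sqrt(351 + t) (a(t, C) = -7 + sqrt(t + 351) = -7 + sqrt(351 + t))
a(s, (5*(-6))/(0 + 5)) - (92541 - 81325)/(-188552 + 10054) = (-7 + sqrt(351 + 329)) - (92541 - 81325)/(-188552 + 10054) = (-7 + sqrt(680)) - 11216/(-178498) = (-7 + 2*sqrt(170)) - 11216*(-1)/178498 = (-7 + 2*sqrt(170)) - 1*(-5608/89249) = (-7 + 2*sqrt(170)) + 5608/89249 = -619135/89249 + 2*sqrt(170)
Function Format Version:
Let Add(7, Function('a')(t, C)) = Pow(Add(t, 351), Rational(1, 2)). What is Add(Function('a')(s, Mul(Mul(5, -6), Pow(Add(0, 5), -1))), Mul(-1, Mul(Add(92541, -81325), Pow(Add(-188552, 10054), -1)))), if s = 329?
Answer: Add(Rational(-619135, 89249), Mul(2, Pow(170, Rational(1, 2)))) ≈ 19.140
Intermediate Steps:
Function('a')(t, C) = Add(-7, Pow(Add(351, t), Rational(1, 2))) (Function('a')(t, C) = Add(-7, Pow(Add(t, 351), Rational(1, 2))) = Add(-7, Pow(Add(351, t), Rational(1, 2))))
Add(Function('a')(s, Mul(Mul(5, -6), Pow(Add(0, 5), -1))), Mul(-1, Mul(Add(92541, -81325), Pow(Add(-188552, 10054), -1)))) = Add(Add(-7, Pow(Add(351, 329), Rational(1, 2))), Mul(-1, Mul(Add(92541, -81325), Pow(Add(-188552, 10054), -1)))) = Add(Add(-7, Pow(680, Rational(1, 2))), Mul(-1, Mul(11216, Pow(-178498, -1)))) = Add(Add(-7, Mul(2, Pow(170, Rational(1, 2)))), Mul(-1, Mul(11216, Rational(-1, 178498)))) = Add(Add(-7, Mul(2, Pow(170, Rational(1, 2)))), Mul(-1, Rational(-5608, 89249))) = Add(Add(-7, Mul(2, Pow(170, Rational(1, 2)))), Rational(5608, 89249)) = Add(Rational(-619135, 89249), Mul(2, Pow(170, Rational(1, 2))))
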